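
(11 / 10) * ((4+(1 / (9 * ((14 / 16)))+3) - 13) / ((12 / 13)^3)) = -894179 / 108864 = -8.21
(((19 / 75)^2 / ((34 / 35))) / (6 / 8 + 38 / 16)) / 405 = 10108 / 193640625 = 0.00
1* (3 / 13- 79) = -1024 / 13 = -78.77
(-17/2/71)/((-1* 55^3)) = 0.00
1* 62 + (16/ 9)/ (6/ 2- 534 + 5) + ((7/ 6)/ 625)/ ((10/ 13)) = 1834396799/ 29587500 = 62.00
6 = 6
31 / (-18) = -1.72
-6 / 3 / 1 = -2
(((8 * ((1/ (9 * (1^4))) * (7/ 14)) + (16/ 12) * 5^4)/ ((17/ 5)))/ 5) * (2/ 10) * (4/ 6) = 15008/ 2295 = 6.54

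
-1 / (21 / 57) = -19 / 7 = -2.71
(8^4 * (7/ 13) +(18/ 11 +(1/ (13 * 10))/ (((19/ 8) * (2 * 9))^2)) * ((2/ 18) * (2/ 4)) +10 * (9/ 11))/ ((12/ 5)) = 416563630919/ 451598004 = 922.42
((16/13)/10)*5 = 0.62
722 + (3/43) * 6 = 31064/43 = 722.42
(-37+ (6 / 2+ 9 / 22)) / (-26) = 739 / 572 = 1.29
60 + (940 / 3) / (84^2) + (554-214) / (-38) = 5137705 / 100548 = 51.10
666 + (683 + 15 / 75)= 6746 / 5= 1349.20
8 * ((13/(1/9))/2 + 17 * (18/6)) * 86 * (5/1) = 376680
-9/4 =-2.25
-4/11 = -0.36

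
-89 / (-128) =89 / 128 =0.70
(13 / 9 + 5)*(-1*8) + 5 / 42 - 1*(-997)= 119141 / 126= 945.56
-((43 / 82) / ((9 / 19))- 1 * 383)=381.89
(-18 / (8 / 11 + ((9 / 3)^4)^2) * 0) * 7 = 0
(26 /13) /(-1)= -2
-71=-71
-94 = -94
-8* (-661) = 5288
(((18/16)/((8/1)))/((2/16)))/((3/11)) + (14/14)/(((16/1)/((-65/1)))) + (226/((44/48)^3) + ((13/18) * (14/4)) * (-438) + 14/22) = -51944671/63888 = -813.06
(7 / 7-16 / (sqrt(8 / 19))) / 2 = 1 / 2-2 * sqrt(38) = -11.83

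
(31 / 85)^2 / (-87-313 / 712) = -684232 / 449806825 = -0.00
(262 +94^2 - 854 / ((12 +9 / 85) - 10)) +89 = 1571883 / 179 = 8781.47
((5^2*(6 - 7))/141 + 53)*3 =158.47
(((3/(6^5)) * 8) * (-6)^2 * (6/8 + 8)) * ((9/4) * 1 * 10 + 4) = 1855/72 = 25.76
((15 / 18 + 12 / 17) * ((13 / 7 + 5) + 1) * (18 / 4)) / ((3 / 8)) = 17270 / 119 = 145.13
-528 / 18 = -88 / 3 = -29.33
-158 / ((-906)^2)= -79 / 410418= -0.00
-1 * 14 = -14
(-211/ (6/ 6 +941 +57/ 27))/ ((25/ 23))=-43677/ 212425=-0.21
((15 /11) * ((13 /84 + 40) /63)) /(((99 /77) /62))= 522815 /12474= 41.91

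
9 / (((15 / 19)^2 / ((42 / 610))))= 7581 / 7625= 0.99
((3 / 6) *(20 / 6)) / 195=0.01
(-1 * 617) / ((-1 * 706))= 617 / 706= 0.87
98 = 98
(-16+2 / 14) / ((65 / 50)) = -1110 / 91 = -12.20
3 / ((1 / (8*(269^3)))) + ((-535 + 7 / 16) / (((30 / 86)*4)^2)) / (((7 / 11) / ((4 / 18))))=282539892170311 / 604800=467162520.12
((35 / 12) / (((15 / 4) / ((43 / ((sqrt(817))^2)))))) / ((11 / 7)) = 0.03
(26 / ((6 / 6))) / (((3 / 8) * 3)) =208 / 9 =23.11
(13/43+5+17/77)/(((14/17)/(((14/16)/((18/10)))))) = 1554395/476784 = 3.26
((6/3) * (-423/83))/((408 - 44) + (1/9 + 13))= -3807/140851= -0.03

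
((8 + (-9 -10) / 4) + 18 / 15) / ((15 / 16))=356 / 75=4.75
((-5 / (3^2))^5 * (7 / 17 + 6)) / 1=-340625 / 1003833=-0.34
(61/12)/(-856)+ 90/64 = 899/642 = 1.40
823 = 823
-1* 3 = -3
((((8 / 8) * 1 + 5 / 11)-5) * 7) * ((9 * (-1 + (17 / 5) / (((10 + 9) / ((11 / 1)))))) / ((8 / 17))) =-960687 / 2090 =-459.66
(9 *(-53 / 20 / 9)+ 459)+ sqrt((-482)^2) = 18767 / 20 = 938.35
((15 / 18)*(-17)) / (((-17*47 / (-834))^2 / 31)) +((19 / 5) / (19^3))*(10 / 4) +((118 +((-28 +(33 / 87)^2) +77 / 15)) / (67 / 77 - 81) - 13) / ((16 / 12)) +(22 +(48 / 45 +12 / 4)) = -488607241760253629 / 1055174429070150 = -463.06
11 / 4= 2.75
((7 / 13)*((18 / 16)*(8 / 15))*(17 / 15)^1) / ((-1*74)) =-119 / 24050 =-0.00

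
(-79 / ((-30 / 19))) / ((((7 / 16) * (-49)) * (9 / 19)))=-228152 / 46305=-4.93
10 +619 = 629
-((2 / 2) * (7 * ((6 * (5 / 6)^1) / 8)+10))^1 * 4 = -115 / 2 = -57.50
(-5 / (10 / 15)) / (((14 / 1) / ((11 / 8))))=-165 / 224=-0.74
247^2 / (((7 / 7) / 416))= 25379744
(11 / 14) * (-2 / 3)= -11 / 21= -0.52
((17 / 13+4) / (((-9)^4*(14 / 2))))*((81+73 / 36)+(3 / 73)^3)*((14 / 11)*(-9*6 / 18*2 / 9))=-26743774055 / 3284862271119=-0.01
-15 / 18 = -5 / 6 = -0.83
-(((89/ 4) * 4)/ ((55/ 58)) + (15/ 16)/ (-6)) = -164909/ 1760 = -93.70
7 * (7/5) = 49/5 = 9.80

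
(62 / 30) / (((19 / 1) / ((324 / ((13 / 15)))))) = 10044 / 247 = 40.66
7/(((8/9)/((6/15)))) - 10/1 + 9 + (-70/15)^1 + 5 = 149/60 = 2.48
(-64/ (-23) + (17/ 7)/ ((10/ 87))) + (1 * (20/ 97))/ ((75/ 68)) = 11290211/ 468510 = 24.10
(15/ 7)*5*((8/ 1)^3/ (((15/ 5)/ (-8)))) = -102400/ 7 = -14628.57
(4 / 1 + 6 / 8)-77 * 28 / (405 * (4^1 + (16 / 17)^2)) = 2093251 / 571860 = 3.66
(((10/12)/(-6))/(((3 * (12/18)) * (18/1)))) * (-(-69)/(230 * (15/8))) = -0.00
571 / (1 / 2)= 1142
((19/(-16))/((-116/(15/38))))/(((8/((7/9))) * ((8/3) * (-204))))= -35/48463872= -0.00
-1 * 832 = -832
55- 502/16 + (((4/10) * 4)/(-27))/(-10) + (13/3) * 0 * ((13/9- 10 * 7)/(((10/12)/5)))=127607/5400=23.63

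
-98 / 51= -1.92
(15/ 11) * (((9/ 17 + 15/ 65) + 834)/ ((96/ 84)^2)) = 871.52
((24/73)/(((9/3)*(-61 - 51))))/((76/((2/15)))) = -1/582540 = -0.00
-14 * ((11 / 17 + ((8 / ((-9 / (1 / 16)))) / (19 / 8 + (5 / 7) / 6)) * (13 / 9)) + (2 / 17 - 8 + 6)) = 3412654 / 192321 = 17.74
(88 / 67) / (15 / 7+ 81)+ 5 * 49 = 4777073 / 19497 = 245.02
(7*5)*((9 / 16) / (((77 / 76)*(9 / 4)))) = 95 / 11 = 8.64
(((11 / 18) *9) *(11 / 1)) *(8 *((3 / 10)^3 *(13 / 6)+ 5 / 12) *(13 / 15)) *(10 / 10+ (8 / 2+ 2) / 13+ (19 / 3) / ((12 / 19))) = 1854909067 / 810000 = 2290.01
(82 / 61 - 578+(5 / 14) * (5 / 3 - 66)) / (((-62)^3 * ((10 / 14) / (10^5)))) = 1920321250 / 5451753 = 352.24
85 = 85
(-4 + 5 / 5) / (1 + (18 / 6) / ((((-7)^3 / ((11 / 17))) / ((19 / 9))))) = -52479 / 17284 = -3.04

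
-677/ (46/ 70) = -23695/ 23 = -1030.22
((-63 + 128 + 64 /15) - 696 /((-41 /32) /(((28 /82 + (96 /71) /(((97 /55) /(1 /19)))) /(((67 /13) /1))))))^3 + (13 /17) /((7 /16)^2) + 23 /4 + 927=47307545381510804581170727085549262671047783 /35996259178186793703740262462665890500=1314235.05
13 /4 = 3.25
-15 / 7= -2.14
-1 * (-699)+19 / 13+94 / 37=703.00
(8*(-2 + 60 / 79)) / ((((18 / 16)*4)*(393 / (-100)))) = 156800 / 279423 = 0.56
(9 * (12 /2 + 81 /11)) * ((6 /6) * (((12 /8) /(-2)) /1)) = -3969 /44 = -90.20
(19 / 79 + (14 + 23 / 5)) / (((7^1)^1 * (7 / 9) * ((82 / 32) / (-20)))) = -4286592 / 158711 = -27.01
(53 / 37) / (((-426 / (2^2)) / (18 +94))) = -11872 / 7881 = -1.51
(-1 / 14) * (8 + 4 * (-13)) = 22 / 7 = 3.14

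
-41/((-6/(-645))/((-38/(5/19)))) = 636443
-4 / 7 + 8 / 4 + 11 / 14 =2.21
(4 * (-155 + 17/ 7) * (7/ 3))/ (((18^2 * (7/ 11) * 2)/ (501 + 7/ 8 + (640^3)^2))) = -19933738585050219655/ 84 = -237306411726788329.23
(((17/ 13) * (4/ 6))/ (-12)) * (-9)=17/ 26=0.65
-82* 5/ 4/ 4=-205/ 8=-25.62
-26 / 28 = -13 / 14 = -0.93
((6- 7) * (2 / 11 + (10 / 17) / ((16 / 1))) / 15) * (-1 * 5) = 109 / 1496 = 0.07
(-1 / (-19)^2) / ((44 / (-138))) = 0.01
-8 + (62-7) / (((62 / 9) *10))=-7.20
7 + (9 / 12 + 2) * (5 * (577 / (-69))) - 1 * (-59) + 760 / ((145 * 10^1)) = -1939279 / 40020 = -48.46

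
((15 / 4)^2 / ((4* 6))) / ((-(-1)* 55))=15 / 1408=0.01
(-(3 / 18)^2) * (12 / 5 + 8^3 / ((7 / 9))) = -1927 / 105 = -18.35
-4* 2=-8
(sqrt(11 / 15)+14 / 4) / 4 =sqrt(165) / 60+7 / 8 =1.09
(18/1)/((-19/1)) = -18/19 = -0.95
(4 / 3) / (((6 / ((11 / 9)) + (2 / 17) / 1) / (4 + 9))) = 2431 / 705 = 3.45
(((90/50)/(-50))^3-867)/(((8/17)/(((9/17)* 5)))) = -121921881561/25000000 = -4876.88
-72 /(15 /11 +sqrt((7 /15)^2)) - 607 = -97597 /151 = -646.34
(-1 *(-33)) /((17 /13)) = 429 /17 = 25.24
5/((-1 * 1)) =-5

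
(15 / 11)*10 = 150 / 11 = 13.64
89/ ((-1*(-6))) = 89/ 6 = 14.83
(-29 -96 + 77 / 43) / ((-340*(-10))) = -2649 / 73100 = -0.04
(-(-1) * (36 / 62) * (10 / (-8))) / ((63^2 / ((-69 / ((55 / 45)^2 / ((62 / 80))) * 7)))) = 621 / 13552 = 0.05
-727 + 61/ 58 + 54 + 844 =9979/ 58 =172.05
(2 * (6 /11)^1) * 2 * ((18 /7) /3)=144 /77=1.87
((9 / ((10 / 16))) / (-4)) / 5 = -18 / 25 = -0.72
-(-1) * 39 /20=39 /20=1.95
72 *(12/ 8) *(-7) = -756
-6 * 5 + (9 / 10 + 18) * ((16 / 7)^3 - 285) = -2543493 / 490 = -5190.80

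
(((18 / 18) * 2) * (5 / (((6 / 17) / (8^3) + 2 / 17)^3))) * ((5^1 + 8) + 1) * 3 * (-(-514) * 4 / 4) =3558844932292608 / 27318175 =130273890.27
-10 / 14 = -0.71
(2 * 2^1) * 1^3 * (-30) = -120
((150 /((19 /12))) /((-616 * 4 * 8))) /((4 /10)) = -1125 /93632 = -0.01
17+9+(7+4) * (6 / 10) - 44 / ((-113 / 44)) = 28099 / 565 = 49.73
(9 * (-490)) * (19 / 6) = -13965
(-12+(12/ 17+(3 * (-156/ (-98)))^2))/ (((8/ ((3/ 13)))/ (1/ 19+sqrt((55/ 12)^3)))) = 352395/ 20163598+2153525 * sqrt(165)/ 8489936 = 3.28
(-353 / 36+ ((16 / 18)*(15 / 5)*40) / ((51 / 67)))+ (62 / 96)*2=161099 / 1224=131.62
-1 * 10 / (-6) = 5 / 3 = 1.67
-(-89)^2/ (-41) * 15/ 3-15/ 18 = 237425/ 246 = 965.14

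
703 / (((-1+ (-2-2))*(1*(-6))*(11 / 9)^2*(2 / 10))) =18981 / 242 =78.43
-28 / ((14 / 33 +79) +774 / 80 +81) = -36960 / 224531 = -0.16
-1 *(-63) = 63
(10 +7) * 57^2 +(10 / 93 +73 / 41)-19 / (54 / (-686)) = 1903778759 / 34317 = 55476.26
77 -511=-434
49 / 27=1.81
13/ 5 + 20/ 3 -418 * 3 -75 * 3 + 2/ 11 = -242476/ 165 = -1469.55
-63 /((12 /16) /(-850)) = 71400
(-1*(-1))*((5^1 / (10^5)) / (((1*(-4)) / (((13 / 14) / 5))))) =-13 / 5600000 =-0.00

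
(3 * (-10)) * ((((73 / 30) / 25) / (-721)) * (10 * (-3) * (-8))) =3504 / 3605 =0.97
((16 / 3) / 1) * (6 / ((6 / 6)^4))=32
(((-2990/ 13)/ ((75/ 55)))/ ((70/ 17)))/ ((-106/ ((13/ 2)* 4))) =10.05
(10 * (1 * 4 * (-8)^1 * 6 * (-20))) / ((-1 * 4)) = -9600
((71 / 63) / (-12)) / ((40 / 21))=-71 / 1440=-0.05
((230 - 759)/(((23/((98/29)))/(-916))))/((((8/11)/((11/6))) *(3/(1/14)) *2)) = 4461149/2088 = 2136.57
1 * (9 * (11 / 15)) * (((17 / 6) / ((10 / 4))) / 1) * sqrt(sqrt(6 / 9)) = 187 * 2^(1 / 4) * 3^(3 / 4) / 75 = 6.76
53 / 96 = 0.55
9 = 9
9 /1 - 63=-54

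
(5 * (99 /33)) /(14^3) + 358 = 982367 /2744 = 358.01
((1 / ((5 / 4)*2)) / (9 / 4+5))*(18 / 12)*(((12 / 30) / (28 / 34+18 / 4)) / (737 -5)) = 68 / 8004725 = 0.00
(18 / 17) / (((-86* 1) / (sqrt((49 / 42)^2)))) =-0.01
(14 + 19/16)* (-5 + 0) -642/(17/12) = -143919/272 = -529.11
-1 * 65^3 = -274625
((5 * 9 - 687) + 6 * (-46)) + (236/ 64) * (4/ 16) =-917.08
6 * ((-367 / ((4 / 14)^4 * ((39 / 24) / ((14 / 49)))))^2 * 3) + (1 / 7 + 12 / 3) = 1996599301187 / 1183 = 1687742435.49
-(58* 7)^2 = -164836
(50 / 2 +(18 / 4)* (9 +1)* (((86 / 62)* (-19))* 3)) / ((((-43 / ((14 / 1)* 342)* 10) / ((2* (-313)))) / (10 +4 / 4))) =-361089279936 / 1333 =-270884681.12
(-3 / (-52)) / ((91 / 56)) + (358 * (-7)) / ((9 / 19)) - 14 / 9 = -894342 / 169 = -5291.96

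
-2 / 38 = -1 / 19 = -0.05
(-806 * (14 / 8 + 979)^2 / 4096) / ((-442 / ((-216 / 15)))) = -4293790191 / 696320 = -6166.40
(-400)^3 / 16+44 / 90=-179999978 / 45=-3999999.51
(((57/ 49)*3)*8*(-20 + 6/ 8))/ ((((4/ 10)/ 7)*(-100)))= 1881/ 20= 94.05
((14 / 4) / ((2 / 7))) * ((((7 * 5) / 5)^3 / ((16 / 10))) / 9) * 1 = 84035 / 288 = 291.79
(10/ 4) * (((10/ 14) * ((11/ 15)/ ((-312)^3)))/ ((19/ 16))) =-55/ 1514769984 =-0.00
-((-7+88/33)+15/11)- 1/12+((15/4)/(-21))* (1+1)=779/308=2.53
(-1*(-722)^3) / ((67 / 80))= 30109363840 / 67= 449393490.15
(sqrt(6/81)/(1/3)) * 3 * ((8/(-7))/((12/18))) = -12 * sqrt(6)/7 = -4.20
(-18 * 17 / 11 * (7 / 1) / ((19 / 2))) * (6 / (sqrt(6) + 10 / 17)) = 2184840 / 170753-3714228 * sqrt(6) / 170753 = -40.49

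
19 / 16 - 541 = -8637 / 16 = -539.81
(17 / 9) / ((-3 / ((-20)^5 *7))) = 380800000 / 27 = 14103703.70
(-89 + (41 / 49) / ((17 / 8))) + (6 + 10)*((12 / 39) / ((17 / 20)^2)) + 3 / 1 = -14505110 / 184093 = -78.79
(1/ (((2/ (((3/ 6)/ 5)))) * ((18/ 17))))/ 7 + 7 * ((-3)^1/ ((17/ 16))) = -846431/ 42840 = -19.76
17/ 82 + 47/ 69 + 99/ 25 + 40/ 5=1817417/ 141450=12.85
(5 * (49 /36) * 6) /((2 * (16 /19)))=24.24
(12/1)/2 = 6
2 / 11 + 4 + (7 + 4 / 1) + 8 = 255 / 11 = 23.18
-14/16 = -7/8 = -0.88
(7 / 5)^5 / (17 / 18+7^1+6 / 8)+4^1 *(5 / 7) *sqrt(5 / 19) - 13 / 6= -9085313 / 5868750+20 *sqrt(95) / 133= -0.08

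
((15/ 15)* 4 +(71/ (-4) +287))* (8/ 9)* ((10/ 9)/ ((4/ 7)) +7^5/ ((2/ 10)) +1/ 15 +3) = 8267015893/ 405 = 20412384.92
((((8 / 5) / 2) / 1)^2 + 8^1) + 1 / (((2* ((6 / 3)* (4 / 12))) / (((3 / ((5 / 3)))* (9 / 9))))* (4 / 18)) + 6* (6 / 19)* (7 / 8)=62217 / 3800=16.37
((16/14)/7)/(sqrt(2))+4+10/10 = 4 * sqrt(2)/49+5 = 5.12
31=31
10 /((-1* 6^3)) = -5 /108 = -0.05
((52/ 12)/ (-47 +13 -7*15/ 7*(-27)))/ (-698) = -13/ 776874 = -0.00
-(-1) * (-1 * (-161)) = 161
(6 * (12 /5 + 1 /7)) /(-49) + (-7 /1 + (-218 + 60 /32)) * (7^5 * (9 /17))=-27238688997 /13720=-1985327.19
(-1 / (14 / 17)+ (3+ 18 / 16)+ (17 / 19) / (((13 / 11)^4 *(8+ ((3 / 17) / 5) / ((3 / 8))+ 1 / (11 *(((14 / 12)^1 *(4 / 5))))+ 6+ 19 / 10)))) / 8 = 9407051153463 / 25604231843008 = 0.37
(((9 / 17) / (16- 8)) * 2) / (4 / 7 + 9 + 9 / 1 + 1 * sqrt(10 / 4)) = 273 / 38029- 147 * sqrt(10) / 760580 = 0.01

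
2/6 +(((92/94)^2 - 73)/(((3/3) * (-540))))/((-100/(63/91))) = 0.33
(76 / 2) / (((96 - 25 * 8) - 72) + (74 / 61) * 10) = -1159 / 4998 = -0.23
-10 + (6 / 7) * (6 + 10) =26 / 7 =3.71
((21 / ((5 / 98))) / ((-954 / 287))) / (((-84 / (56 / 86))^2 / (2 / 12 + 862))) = -509235293 / 79377570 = -6.42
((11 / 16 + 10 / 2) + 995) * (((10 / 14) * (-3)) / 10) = -48033 / 224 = -214.43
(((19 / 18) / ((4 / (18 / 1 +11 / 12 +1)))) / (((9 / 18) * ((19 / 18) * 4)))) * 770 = 92015 / 48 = 1916.98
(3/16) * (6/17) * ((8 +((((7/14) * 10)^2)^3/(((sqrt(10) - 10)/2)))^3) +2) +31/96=-158691406206611/44064 - 4730224609375 * sqrt(10)/5508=-6317122255.92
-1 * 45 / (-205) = 9 / 41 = 0.22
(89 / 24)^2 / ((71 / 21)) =55447 / 13632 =4.07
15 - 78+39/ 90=-62.57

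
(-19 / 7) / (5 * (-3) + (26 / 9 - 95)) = 171 / 6748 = 0.03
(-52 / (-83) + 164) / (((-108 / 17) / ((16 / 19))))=-929152 / 42579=-21.82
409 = 409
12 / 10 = 6 / 5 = 1.20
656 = 656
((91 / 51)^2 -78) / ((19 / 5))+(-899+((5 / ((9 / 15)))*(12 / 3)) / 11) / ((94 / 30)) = -7808891110 / 25549623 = -305.64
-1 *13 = -13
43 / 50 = 0.86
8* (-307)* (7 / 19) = -17192 / 19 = -904.84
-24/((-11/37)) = 888/11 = 80.73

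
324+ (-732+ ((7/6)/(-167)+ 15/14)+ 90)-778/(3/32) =-10071639/1169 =-8615.60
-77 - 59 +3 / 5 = -677 / 5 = -135.40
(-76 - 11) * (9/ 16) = -783/ 16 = -48.94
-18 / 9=-2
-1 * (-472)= 472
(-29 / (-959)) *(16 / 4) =116 / 959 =0.12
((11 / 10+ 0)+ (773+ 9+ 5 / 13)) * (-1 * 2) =-101853 / 65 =-1566.97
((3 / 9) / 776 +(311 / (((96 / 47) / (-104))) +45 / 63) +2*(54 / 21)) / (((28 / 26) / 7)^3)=-566722879411 / 130368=-4347101.12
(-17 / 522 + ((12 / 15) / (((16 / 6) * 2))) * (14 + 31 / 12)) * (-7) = -358813 / 20880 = -17.18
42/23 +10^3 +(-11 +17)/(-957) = 7350352/7337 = 1001.82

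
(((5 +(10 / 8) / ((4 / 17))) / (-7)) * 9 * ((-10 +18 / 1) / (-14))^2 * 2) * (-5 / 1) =14850 / 343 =43.29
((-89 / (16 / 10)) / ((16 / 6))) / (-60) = 89 / 256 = 0.35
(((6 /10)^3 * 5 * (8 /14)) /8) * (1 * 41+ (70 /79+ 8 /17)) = 307179 /94010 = 3.27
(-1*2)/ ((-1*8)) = 1/ 4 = 0.25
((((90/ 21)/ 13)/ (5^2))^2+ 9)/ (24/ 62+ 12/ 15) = 57761091/ 7618520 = 7.58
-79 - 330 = -409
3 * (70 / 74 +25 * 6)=16755 / 37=452.84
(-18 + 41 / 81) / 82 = -1417 / 6642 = -0.21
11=11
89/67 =1.33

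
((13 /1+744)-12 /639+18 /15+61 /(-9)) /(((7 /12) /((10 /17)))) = 757.72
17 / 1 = 17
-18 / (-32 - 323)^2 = -18 / 126025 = -0.00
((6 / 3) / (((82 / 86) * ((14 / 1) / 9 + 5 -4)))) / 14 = 387 / 6601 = 0.06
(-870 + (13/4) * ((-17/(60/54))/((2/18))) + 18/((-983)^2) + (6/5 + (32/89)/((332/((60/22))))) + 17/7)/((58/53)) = -1530953043549877639/1275128183233520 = -1200.63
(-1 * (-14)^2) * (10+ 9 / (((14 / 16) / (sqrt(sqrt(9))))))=-2016 * sqrt(3) - 1960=-5451.81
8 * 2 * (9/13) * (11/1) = 1584/13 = 121.85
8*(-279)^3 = -173741112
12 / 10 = 6 / 5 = 1.20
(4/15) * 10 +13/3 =7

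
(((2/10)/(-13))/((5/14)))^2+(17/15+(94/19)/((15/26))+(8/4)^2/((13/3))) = 64021547/6020625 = 10.63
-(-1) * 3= 3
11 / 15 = 0.73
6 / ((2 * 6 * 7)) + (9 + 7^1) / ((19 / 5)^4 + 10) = 276571 / 1911994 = 0.14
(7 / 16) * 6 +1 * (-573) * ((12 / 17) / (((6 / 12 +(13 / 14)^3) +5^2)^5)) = 698902085738478389529692301 / 266251673610772889015051464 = 2.62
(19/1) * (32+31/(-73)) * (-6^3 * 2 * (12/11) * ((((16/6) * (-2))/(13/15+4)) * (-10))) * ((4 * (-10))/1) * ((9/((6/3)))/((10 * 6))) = 9295277.50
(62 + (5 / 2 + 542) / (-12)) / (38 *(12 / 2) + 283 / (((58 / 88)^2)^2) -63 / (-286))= 13451777339 / 1398113328796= 0.01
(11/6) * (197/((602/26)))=28171/1806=15.60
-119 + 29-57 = -147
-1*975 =-975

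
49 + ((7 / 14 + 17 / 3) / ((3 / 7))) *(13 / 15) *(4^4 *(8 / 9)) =3507343 / 1215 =2886.70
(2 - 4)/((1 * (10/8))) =-8/5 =-1.60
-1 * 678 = -678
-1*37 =-37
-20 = -20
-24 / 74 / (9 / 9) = -12 / 37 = -0.32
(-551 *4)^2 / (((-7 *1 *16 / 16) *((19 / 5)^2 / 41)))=-13792400 / 7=-1970342.86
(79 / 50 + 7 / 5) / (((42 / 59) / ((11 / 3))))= 96701 / 6300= 15.35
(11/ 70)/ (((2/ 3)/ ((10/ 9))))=11/ 42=0.26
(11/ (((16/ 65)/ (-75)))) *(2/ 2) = -53625/ 16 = -3351.56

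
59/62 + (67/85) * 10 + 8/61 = 576403/64294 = 8.97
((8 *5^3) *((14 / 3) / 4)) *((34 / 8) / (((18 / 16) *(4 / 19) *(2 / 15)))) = 1413125 / 9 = 157013.89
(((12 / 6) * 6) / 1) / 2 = 6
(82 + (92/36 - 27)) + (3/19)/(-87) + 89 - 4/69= 146.50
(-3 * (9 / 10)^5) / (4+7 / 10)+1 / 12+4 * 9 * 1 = 50346059 / 1410000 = 35.71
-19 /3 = -6.33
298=298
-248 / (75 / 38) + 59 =-4999 / 75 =-66.65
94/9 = 10.44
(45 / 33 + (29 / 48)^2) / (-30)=-43811 / 760320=-0.06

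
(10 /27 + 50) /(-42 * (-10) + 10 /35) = 4760 /39717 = 0.12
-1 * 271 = -271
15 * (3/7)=45/7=6.43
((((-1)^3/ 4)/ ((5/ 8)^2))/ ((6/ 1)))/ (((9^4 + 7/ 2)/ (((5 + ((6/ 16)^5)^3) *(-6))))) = 175921874793067/ 360887204026777600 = 0.00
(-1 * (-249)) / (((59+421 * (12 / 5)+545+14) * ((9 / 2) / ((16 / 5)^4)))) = 5439488 / 1526625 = 3.56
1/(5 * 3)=0.07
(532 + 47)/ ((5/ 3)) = 1737/ 5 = 347.40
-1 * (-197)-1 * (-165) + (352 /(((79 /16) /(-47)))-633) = -286113 /79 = -3621.68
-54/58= -27/29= -0.93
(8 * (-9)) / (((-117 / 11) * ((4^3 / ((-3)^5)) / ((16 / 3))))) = -1782 / 13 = -137.08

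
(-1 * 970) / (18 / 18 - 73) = 485 / 36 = 13.47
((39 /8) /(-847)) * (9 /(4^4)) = -351 /1734656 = -0.00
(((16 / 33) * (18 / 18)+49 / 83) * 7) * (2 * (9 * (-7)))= -865830 / 913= -948.34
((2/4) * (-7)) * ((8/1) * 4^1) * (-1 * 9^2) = 9072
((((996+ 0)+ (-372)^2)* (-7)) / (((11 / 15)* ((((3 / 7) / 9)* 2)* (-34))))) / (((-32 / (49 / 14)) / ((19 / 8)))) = -10218818925 / 95744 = -106730.65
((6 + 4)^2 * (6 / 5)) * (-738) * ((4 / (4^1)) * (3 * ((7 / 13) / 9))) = -206640 / 13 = -15895.38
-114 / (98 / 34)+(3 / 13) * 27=-21225 / 637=-33.32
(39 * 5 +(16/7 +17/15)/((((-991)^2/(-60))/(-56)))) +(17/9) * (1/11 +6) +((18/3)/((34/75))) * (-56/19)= 5260404972748/31404004137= 167.51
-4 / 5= -0.80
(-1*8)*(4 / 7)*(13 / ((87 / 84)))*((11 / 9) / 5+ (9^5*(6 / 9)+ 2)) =-2947894144 / 1305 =-2258922.72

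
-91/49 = -13/7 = -1.86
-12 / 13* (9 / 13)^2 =-0.44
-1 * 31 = -31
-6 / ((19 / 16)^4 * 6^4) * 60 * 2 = -327680 / 1172889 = -0.28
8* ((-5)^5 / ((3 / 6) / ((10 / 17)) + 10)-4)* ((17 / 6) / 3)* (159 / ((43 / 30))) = -2283782720 / 9331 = -244752.19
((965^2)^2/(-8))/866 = -867180000625/6928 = -125170323.42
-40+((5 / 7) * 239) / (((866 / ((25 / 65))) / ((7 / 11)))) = -4947545 / 123838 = -39.95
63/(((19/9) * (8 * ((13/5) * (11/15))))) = 42525/21736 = 1.96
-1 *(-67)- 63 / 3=46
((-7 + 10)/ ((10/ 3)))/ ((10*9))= 1/ 100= 0.01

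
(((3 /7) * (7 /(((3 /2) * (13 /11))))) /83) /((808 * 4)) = 11 /1743664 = 0.00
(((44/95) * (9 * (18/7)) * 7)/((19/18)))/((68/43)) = 44.95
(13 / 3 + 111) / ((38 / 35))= 6055 / 57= 106.23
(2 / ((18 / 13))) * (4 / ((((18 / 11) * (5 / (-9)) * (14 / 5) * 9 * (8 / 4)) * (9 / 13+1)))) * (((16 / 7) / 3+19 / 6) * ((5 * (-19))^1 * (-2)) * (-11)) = 9713275 / 15876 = 611.82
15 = 15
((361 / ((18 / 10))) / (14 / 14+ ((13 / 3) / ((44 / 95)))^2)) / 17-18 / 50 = -148663297 / 655625825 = -0.23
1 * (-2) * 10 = -20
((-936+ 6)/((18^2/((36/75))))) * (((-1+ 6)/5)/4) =-0.34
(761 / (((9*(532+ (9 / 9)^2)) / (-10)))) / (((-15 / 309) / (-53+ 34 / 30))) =-121963948 / 71955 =-1695.00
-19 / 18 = -1.06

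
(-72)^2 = 5184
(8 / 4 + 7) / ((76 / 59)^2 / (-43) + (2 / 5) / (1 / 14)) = 6735735 / 4162244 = 1.62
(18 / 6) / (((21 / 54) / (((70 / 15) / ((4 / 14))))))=126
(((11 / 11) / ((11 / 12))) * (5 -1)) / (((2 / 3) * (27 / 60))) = 160 / 11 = 14.55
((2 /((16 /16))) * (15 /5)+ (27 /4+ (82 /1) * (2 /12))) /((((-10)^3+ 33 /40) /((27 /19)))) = -28530 /759373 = -0.04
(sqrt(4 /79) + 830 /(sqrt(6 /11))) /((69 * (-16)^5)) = -415 * sqrt(66) /217055232- sqrt(79) /2857893888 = -0.00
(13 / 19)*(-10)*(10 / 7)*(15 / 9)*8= -52000 / 399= -130.33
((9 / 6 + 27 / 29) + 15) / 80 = 1011 / 4640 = 0.22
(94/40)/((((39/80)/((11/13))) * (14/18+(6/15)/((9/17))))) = 10340/3887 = 2.66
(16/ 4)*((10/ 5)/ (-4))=-2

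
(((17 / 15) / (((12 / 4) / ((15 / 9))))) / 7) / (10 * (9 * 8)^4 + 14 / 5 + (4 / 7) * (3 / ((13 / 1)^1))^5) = 31559905 / 94292806101958098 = 0.00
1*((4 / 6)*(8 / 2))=2.67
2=2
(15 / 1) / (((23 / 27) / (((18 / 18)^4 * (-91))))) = -36855 / 23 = -1602.39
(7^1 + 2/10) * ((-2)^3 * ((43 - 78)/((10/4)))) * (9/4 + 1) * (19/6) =41496/5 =8299.20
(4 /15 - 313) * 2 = -9382 /15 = -625.47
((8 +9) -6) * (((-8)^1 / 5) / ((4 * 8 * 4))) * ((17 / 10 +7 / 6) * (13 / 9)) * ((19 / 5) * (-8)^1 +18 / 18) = 301301 / 18000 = 16.74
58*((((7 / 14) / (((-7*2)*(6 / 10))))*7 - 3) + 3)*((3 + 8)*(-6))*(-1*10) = -15950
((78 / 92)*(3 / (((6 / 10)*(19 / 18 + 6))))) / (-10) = -351 / 5842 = -0.06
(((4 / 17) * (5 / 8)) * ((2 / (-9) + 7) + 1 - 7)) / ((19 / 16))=280 / 2907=0.10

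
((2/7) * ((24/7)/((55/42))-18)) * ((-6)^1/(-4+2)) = -5076/385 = -13.18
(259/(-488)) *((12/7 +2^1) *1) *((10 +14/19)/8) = -24531/9272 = -2.65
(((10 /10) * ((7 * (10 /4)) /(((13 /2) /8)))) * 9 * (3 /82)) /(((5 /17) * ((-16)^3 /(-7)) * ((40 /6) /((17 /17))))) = 67473 /10915840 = 0.01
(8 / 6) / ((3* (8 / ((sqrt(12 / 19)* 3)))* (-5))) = -sqrt(57) / 285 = -0.03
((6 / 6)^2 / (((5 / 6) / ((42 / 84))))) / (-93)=-1 / 155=-0.01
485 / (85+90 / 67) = 6499 / 1157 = 5.62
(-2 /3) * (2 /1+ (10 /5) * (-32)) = 124 /3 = 41.33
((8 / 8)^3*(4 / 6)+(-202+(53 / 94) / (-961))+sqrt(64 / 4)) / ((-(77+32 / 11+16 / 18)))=1764770271 / 722581666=2.44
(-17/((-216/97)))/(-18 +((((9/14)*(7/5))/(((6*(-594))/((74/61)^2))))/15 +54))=1687380475/7956980924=0.21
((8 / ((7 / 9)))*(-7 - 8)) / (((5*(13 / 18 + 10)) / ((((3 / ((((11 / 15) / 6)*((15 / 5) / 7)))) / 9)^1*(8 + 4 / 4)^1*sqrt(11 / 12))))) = -157.81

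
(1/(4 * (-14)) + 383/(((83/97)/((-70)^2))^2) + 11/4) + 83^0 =4845319611759801/385784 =12559669690.19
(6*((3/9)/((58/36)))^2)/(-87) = -72/24389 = -0.00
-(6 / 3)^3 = -8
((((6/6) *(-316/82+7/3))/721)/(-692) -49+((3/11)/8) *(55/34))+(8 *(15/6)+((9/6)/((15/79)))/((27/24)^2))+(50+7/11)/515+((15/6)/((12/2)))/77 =-20006711758069/885286409040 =-22.60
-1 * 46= -46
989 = 989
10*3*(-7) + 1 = -209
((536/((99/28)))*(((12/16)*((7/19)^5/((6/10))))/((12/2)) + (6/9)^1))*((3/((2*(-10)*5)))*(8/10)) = -8275581916/3404636125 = -2.43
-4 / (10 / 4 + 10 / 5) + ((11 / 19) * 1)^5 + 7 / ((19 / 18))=5.81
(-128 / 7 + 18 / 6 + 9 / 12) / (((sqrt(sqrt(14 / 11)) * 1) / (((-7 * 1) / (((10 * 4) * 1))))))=407 * 11^(1 / 4) * 14^(3 / 4) / 2240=2.39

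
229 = 229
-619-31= -650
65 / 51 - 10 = -445 / 51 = -8.73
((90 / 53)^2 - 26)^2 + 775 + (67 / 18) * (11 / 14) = 2609365161509 / 1988401212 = 1312.29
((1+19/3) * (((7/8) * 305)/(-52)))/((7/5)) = -16775/624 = -26.88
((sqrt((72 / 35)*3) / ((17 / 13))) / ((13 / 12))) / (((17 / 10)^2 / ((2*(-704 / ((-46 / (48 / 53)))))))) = 48660480*sqrt(210) / 41922629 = 16.82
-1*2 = -2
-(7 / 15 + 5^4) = -9382 / 15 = -625.47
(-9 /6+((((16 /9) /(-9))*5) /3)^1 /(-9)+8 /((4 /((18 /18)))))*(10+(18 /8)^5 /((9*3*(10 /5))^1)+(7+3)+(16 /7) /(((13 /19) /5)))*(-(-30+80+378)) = -1767781661473 /203793408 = -8674.38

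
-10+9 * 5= 35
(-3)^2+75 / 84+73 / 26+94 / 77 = 7963 / 572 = 13.92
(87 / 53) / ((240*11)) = 29 / 46640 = 0.00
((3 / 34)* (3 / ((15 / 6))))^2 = 0.01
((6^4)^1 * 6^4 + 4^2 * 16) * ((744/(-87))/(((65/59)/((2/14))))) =-24579887104/13195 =-1862818.27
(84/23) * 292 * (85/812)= 74460/667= 111.63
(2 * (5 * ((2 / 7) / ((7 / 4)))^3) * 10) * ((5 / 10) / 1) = 25600 / 117649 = 0.22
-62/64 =-31/32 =-0.97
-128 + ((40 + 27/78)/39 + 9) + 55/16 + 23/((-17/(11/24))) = -5293127/45968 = -115.15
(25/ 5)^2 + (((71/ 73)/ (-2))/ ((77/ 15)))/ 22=6182035/ 247324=25.00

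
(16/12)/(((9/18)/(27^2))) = 1944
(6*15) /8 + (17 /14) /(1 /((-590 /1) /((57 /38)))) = -39175 /84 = -466.37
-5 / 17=-0.29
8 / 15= 0.53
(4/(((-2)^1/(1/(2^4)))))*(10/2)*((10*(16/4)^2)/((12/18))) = -150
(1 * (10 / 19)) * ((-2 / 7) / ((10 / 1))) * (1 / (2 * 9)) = -1 / 1197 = -0.00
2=2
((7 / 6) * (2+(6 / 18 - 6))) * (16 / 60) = -154 / 135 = -1.14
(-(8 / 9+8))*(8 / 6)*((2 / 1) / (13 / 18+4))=-256 / 51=-5.02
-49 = -49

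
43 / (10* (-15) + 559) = 43 / 409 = 0.11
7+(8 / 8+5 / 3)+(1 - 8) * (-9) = 218 / 3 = 72.67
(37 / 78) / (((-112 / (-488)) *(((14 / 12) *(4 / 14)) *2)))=2257 / 728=3.10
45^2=2025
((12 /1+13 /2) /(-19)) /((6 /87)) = -14.12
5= 5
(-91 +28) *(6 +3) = -567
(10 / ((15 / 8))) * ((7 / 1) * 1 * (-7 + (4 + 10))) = 784 / 3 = 261.33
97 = 97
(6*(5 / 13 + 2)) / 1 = 186 / 13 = 14.31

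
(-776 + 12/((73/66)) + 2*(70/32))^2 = 197396269849/341056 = 578779.64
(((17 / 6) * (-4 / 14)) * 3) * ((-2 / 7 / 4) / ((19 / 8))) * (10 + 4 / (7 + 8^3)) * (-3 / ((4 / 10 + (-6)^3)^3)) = 112625 / 514714022053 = 0.00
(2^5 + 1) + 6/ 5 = 171/ 5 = 34.20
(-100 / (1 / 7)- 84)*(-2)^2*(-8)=25088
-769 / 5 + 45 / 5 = -724 / 5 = -144.80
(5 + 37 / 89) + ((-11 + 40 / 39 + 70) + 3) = 237560 / 3471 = 68.44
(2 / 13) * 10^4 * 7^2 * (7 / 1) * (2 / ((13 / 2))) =162366.86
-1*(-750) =750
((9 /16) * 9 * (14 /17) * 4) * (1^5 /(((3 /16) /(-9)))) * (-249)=3388392 /17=199317.18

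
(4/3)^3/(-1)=-64/27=-2.37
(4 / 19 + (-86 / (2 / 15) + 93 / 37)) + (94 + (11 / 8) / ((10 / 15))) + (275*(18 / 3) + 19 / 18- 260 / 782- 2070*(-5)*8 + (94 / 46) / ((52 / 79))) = 43175691222113 / 514562256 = 83907.61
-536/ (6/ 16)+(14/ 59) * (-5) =-253202/ 177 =-1430.52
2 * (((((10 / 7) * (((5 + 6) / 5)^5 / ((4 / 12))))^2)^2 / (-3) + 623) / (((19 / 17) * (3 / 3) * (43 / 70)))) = -19762688330514493181851076 / 8551971435546875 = -2310892696.43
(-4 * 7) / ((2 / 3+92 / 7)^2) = -3087 / 21025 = -0.15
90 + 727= 817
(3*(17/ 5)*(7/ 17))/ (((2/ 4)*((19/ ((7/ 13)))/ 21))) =6174/ 1235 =5.00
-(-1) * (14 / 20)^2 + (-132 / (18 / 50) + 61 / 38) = -364.57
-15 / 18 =-5 / 6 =-0.83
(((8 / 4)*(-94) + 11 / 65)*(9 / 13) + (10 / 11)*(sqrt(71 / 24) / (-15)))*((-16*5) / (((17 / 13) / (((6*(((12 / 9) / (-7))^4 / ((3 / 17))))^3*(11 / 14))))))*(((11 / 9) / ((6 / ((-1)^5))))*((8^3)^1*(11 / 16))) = -80681849387172757504 / 2008140910608552993 - 19524792478597120*sqrt(426) / 12512262596868676341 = -40.21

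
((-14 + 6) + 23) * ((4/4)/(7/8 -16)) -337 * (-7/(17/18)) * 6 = 30825372/2057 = 14985.60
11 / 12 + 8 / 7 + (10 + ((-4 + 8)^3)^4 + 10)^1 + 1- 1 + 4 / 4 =1409288081 / 84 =16777239.06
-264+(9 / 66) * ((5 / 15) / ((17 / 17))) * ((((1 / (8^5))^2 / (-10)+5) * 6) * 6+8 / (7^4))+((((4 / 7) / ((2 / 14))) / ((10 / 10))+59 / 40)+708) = 64892543971601303 / 141792976568320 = 457.66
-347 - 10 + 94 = -263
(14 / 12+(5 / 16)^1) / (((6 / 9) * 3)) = 71 / 96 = 0.74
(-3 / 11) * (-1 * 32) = 96 / 11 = 8.73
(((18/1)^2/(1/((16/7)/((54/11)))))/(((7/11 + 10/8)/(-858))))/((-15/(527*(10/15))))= 4668764672/2905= 1607147.91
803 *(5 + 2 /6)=12848 /3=4282.67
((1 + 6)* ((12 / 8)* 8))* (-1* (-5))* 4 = 1680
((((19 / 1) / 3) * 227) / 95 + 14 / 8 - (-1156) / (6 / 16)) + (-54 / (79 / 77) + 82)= 4943689 / 1580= 3128.92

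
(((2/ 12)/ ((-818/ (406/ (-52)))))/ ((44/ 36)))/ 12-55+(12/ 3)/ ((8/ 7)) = -96386373/ 1871584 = -51.50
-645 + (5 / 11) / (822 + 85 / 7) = -41427670 / 64229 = -645.00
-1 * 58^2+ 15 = -3349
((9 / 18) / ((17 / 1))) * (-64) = -32 / 17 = -1.88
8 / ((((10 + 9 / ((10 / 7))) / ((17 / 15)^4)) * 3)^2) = 223224238112 / 24513638765625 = 0.01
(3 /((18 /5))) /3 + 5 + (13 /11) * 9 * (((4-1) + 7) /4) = 3155 /99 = 31.87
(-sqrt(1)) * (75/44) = -75/44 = -1.70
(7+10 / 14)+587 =4163 / 7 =594.71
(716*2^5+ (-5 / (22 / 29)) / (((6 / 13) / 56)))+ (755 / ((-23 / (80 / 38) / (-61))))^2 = 112131478945114 / 6301977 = 17793063.82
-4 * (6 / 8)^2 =-9 / 4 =-2.25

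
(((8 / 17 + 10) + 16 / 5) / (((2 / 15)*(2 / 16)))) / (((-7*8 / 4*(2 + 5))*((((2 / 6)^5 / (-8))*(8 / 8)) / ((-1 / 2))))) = -968112 / 119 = -8135.39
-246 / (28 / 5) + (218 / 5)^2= 649961 / 350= 1857.03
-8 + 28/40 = -73/10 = -7.30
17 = 17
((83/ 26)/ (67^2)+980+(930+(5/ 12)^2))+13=16161218485/ 8403408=1923.17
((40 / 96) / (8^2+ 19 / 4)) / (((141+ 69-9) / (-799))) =-799 / 33165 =-0.02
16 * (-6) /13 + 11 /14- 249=-46519 /182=-255.60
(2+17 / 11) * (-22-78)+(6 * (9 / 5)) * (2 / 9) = -19368 / 55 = -352.15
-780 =-780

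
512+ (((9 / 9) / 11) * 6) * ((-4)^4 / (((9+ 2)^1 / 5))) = 69632 / 121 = 575.47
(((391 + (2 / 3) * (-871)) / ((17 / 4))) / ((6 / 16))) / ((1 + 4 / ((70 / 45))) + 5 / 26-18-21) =3313856 / 981189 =3.38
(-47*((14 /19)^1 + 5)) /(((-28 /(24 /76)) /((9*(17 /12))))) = 783819 /20216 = 38.77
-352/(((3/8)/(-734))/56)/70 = 8267776/15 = 551185.07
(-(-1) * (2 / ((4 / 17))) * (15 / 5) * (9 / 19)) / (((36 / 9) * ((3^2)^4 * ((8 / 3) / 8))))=17 / 12312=0.00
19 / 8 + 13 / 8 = 4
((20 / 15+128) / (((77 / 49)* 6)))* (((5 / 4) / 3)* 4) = 22.86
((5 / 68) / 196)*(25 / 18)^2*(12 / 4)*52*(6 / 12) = 40625 / 719712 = 0.06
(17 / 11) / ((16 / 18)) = 153 / 88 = 1.74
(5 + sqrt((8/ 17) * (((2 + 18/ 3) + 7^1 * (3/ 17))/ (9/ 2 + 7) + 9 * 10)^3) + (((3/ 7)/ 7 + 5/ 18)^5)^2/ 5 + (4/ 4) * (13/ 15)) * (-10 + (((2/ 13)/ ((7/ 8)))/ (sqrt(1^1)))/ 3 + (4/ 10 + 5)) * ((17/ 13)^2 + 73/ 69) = -8118905481472 * sqrt(102074)/ 347635341495 - 167215225612344392495102653342712055121/ 2267379952328156795811145713542791680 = -7535.33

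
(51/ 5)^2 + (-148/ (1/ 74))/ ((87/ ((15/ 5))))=-198371/ 725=-273.62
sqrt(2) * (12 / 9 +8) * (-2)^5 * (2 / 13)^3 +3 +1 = 4 - 7168 * sqrt(2) / 6591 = 2.46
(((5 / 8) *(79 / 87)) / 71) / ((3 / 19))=0.05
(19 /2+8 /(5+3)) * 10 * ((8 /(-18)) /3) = -140 /9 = -15.56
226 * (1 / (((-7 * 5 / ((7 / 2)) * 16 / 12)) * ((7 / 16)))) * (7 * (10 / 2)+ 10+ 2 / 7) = -429852 / 245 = -1754.50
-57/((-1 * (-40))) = -57/40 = -1.42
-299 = -299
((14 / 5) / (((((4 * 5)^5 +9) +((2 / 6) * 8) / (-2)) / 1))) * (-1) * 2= -84 / 48000115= -0.00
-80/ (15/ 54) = -288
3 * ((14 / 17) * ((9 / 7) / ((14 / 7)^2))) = 27 / 34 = 0.79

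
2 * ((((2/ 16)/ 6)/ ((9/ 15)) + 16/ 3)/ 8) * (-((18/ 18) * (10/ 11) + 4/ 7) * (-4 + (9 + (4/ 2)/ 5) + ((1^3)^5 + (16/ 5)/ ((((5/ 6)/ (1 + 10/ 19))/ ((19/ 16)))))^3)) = -58490786569/ 57750000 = -1012.83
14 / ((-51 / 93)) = -434 / 17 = -25.53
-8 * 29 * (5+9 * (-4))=7192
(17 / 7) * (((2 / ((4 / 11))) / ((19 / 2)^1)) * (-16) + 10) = 34 / 19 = 1.79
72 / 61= 1.18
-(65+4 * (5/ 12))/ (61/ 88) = -17600/ 183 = -96.17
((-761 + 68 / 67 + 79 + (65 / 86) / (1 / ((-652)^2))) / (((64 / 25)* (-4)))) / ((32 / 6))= -34638826575 / 5900288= -5870.70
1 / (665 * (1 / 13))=13 / 665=0.02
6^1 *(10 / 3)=20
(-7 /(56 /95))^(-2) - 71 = -640711 /9025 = -70.99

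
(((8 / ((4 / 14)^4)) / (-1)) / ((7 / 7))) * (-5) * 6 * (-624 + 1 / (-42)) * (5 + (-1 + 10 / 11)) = -1213607745 / 11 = -110327976.82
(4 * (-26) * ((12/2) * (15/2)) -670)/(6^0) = -5350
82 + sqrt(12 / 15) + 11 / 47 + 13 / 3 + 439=2 * sqrt(5) / 5 + 74105 / 141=526.46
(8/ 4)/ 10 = 1/ 5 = 0.20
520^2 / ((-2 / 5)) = -676000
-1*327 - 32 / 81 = -26519 / 81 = -327.40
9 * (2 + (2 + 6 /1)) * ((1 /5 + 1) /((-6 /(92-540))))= 8064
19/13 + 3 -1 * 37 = -32.54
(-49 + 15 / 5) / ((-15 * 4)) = 23 / 30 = 0.77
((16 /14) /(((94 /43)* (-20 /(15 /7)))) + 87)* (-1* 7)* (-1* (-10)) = -2002320 /329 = -6086.08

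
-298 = -298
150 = 150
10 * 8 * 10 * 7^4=1920800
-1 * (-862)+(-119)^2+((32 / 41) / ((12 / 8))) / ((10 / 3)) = 3079747 / 205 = 15023.16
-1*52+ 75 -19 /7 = 142 /7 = 20.29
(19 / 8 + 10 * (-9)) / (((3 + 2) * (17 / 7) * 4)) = -4907 / 2720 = -1.80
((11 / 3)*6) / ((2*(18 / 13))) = 143 / 18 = 7.94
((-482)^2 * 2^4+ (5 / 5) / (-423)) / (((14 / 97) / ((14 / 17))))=152519776607 / 7191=21209814.57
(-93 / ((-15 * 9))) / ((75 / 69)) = 713 / 1125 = 0.63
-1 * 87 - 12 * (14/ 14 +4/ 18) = -305/ 3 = -101.67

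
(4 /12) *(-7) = -7 /3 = -2.33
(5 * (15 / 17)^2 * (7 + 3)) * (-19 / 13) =-56.89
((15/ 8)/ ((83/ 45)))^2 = 455625/ 440896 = 1.03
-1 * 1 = -1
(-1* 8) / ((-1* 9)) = 8 / 9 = 0.89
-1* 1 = -1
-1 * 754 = -754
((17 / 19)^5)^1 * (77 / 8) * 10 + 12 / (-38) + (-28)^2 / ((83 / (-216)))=-1632138105221 / 822064868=-1985.41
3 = 3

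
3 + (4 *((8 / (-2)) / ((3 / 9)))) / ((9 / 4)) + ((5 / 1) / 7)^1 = -370 / 21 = -17.62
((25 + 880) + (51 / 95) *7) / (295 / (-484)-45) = -19.92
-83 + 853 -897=-127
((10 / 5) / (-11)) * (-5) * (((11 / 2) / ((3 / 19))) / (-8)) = -95 / 24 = -3.96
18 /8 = 9 /4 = 2.25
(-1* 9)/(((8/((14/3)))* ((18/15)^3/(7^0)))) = -875/288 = -3.04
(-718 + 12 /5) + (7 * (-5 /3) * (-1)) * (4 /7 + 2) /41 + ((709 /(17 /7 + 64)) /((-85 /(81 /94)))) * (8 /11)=-199663583824 /279270475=-714.95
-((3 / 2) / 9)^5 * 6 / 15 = -1 / 19440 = -0.00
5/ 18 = 0.28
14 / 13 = 1.08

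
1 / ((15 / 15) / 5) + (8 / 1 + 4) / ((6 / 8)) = 21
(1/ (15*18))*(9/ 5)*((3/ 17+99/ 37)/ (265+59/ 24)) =7176/ 100938775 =0.00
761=761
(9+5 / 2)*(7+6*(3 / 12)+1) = 437 / 4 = 109.25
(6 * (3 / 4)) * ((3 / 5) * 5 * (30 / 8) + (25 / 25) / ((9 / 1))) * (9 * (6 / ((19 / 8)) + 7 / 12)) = 869943 / 608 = 1430.83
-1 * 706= -706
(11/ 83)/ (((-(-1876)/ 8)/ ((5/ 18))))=55/ 350343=0.00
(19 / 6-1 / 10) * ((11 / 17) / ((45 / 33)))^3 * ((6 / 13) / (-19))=-0.01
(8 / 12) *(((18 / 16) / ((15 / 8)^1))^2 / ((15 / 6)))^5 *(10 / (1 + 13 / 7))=4408992 / 30517578125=0.00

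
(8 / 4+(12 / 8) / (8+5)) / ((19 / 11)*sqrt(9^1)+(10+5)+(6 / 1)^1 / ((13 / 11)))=605 / 7224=0.08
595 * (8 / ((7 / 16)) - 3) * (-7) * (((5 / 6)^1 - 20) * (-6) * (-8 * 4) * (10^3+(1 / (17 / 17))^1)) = 234521487200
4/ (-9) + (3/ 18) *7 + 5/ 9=23/ 18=1.28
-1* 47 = -47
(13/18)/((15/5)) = 13/54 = 0.24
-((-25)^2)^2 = -390625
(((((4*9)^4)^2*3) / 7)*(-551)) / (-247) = 245436561948672 / 91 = 2697105076359.03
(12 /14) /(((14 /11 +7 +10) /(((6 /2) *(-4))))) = -264 /469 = -0.56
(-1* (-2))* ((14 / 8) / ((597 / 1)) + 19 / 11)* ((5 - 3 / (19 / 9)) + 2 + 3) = 7408187 / 249546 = 29.69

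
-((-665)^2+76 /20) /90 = -368524 /75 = -4913.65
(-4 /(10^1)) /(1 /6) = -12 /5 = -2.40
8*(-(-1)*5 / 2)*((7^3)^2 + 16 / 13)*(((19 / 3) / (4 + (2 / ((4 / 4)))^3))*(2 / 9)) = 290596070 / 1053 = 275969.68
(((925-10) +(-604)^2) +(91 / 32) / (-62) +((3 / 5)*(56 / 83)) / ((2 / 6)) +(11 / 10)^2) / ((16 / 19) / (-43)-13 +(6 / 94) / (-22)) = -635970493305116387 / 22644682765600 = -28084.76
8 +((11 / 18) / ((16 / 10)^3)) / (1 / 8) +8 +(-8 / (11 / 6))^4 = 6405289519 / 16866432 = 379.77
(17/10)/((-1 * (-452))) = 17/4520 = 0.00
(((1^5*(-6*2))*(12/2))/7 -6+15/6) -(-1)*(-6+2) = -17.79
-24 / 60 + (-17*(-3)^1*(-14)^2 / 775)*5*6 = 59914 / 155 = 386.54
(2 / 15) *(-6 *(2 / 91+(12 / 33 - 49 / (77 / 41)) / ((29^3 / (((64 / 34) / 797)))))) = -29076000984 / 1653885037805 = -0.02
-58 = -58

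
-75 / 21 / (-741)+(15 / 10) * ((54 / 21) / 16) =20407 / 82992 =0.25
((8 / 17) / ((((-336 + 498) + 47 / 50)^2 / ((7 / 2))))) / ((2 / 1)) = 35000 / 1128351353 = 0.00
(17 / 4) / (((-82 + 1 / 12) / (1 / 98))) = -51 / 96334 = -0.00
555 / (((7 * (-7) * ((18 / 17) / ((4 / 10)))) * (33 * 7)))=-629 / 33957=-0.02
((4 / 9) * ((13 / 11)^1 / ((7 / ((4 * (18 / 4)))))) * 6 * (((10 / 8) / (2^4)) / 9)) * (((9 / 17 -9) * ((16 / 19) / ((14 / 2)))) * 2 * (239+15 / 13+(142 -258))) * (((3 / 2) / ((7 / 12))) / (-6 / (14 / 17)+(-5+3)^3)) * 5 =278899200 / 18628379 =14.97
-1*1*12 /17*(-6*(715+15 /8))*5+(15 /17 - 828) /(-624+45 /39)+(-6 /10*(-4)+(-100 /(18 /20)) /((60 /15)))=15156.83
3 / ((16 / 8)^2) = 3 / 4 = 0.75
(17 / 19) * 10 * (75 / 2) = 6375 / 19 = 335.53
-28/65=-0.43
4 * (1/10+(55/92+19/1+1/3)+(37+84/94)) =3757001/16215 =231.70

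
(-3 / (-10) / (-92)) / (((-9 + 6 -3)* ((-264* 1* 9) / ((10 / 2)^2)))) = -5 / 874368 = -0.00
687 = 687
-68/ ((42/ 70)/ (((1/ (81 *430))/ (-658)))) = 17/ 3437721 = 0.00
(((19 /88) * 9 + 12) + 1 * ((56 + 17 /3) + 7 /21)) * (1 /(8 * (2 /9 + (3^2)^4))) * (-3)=-180441 /41571904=-0.00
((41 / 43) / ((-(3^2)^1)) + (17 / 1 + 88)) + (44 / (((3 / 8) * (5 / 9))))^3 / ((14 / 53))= 12076744293638 / 338625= 35664065.84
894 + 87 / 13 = 11709 / 13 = 900.69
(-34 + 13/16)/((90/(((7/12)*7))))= -2891/1920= -1.51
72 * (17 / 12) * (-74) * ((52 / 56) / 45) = -16354 / 105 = -155.75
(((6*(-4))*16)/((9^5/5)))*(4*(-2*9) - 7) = 50560/19683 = 2.57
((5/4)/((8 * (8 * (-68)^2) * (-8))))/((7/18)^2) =-405/116006912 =-0.00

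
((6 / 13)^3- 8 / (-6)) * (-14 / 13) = -132104 / 85683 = -1.54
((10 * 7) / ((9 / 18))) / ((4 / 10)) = 350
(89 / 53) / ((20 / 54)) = 2403 / 530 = 4.53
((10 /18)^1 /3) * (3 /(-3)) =-5 /27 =-0.19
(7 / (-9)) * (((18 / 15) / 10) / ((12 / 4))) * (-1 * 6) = 14 / 75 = 0.19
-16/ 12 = -4/ 3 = -1.33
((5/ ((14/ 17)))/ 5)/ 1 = 17/ 14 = 1.21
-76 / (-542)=38 / 271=0.14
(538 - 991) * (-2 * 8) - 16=7232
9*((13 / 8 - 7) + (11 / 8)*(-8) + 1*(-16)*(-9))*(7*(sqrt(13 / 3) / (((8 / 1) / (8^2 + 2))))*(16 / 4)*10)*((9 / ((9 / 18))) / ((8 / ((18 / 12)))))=95519655*sqrt(39) / 32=18641251.70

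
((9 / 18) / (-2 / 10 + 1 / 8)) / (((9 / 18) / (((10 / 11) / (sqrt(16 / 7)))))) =-100 * sqrt(7) / 33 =-8.02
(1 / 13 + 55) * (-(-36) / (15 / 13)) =8592 / 5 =1718.40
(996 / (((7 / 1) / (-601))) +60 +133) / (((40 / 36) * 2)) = -1075041 / 28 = -38394.32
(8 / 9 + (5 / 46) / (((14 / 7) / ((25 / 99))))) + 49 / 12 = 11353 / 2277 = 4.99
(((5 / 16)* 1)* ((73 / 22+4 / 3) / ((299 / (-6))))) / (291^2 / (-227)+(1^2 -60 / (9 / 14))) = 1045335 / 16677703328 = 0.00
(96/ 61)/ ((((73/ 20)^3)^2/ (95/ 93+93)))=17907712000000/ 286173021912499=0.06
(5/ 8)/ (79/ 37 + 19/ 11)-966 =-12146381/ 12576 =-965.84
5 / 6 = 0.83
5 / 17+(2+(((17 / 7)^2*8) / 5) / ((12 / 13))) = 156403 / 12495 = 12.52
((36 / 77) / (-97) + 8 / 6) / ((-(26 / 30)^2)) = -2232600 / 1262261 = -1.77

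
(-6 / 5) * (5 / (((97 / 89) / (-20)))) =10680 / 97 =110.10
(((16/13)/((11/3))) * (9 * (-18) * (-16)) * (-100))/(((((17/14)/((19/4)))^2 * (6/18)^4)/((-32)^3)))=146034167434444800/41327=3533626138709.43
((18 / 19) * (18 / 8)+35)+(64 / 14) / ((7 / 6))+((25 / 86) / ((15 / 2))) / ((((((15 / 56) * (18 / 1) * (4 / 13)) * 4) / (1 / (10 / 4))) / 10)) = 266392547 / 6485346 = 41.08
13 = 13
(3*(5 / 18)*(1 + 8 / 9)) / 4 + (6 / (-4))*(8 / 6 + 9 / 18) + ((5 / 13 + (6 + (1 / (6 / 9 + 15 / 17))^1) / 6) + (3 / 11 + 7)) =15637607 / 2440152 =6.41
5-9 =-4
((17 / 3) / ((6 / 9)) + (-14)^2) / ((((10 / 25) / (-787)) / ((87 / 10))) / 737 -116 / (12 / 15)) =-20638816077 / 14633879378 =-1.41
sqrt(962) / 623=0.05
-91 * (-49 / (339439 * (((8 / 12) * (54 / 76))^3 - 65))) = -30584281 / 151086335534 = -0.00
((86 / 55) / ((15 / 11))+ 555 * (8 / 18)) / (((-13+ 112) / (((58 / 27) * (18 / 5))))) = 2155976 / 111375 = 19.36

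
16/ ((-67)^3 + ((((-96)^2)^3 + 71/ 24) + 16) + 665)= 384/ 18786179750807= 0.00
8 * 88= 704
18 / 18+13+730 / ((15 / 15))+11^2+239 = 1104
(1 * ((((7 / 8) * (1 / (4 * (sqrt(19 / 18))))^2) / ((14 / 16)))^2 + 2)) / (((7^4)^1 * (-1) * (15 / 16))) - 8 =-416091569 / 52005660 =-8.00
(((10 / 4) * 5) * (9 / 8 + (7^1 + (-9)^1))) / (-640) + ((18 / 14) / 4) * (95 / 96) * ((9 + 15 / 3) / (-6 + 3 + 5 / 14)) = -126385 / 75776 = -1.67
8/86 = 4/43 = 0.09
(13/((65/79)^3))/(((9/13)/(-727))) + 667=-23841.67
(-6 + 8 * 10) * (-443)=-32782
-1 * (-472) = 472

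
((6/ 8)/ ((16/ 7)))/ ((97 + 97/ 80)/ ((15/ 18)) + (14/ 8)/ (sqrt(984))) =1522097325/ 546702445844- 91875 * sqrt(246)/ 1093404891688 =0.00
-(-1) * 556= 556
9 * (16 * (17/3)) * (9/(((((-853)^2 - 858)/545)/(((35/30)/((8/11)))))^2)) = 89814122475/8450672256016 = 0.01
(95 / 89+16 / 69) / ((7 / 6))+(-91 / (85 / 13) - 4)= -20466637 / 1217965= -16.80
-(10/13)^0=-1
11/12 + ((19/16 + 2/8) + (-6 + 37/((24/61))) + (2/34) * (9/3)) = 73907/816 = 90.57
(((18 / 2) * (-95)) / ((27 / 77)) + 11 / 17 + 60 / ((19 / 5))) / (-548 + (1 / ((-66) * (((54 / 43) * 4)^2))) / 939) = 2261909298680064 / 511799799521003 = 4.42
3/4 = 0.75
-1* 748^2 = -559504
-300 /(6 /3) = -150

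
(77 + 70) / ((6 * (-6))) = -49 / 12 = -4.08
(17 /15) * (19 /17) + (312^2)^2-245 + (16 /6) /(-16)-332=94758537601 /10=9475853760.10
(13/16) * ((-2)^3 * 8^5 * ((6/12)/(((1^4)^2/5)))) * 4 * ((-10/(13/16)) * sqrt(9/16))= 19660800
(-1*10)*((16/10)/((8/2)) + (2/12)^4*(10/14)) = -18169/4536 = -4.01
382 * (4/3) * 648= 330048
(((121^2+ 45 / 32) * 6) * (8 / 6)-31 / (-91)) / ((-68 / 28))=-42638811 / 884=-48233.95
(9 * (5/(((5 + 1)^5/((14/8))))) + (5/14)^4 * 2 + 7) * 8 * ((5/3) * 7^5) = 2045365945/1296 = 1578214.46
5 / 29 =0.17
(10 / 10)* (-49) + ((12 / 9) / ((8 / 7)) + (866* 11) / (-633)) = -79609 / 1266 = -62.88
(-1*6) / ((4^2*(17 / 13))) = -39 / 136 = -0.29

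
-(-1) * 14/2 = 7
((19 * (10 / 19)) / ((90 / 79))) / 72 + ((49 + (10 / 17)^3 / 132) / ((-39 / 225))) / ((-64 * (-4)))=-14311687123 / 14568263424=-0.98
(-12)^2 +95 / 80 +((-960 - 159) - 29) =-16045 / 16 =-1002.81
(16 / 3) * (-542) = -2890.67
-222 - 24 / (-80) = -2217 / 10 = -221.70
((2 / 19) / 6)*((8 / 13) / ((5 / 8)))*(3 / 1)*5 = 64 / 247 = 0.26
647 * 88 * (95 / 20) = 270446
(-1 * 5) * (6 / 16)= -15 / 8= -1.88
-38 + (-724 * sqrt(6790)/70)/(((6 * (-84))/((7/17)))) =-38 + 181 * sqrt(6790)/21420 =-37.30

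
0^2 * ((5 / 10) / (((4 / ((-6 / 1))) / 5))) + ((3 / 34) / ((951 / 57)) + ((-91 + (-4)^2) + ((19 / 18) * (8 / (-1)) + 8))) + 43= -3146663 / 97002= -32.44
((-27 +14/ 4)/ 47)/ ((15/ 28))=-14/ 15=-0.93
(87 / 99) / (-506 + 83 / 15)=-145 / 82577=-0.00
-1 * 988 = -988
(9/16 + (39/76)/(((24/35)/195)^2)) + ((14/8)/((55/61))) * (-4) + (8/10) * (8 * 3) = 11104925561/267520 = 41510.64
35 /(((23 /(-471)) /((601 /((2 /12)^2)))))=-356669460 /23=-15507367.83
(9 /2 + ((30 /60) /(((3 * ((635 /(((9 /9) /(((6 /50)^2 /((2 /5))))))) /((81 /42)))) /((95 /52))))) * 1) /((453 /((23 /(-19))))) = -9623821 /795768792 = -0.01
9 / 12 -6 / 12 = 1 / 4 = 0.25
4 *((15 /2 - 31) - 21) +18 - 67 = -227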